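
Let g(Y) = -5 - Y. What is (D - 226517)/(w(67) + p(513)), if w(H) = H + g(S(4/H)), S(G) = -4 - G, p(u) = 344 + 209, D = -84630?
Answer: -20846849/41477 ≈ -502.61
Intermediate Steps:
p(u) = 553
w(H) = -1 + H + 4/H (w(H) = H + (-5 - (-4 - 4/H)) = H + (-5 + (4 + 4/H)) = H + (-1 + 4/H) = -1 + H + 4/H)
(D - 226517)/(w(67) + p(513)) = (-84630 - 226517)/((-1 + 67 + 4/67) + 553) = -311147/((-1 + 67 + 4*(1/67)) + 553) = -311147/((-1 + 67 + 4/67) + 553) = -311147/(4426/67 + 553) = -311147/41477/67 = -311147*67/41477 = -20846849/41477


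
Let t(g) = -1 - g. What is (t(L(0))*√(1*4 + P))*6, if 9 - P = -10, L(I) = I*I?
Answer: -6*√23 ≈ -28.775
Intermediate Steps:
L(I) = I²
P = 19 (P = 9 - 1*(-10) = 9 + 10 = 19)
(t(L(0))*√(1*4 + P))*6 = ((-1 - 1*0²)*√(1*4 + 19))*6 = ((-1 - 1*0)*√(4 + 19))*6 = ((-1 + 0)*√23)*6 = -√23*6 = -6*√23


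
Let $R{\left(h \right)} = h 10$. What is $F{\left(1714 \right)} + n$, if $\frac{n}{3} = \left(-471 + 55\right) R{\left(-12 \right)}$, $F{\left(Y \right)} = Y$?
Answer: $151474$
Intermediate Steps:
$R{\left(h \right)} = 10 h$
$n = 149760$ ($n = 3 \left(-471 + 55\right) 10 \left(-12\right) = 3 \left(\left(-416\right) \left(-120\right)\right) = 3 \cdot 49920 = 149760$)
$F{\left(1714 \right)} + n = 1714 + 149760 = 151474$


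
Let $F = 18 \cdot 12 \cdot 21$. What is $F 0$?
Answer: $0$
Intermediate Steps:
$F = 4536$ ($F = 216 \cdot 21 = 4536$)
$F 0 = 4536 \cdot 0 = 0$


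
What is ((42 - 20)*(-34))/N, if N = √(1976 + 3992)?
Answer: -187*√373/373 ≈ -9.6825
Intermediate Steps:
N = 4*√373 (N = √5968 = 4*√373 ≈ 77.253)
((42 - 20)*(-34))/N = ((42 - 20)*(-34))/((4*√373)) = (22*(-34))*(√373/1492) = -187*√373/373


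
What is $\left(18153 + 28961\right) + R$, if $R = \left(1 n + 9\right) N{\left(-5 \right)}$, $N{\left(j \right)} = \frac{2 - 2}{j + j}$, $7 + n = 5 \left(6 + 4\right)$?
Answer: $47114$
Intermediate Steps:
$n = 43$ ($n = -7 + 5 \left(6 + 4\right) = -7 + 5 \cdot 10 = -7 + 50 = 43$)
$N{\left(j \right)} = 0$ ($N{\left(j \right)} = \frac{0}{2 j} = 0 \frac{1}{2 j} = 0$)
$R = 0$ ($R = \left(1 \cdot 43 + 9\right) 0 = \left(43 + 9\right) 0 = 52 \cdot 0 = 0$)
$\left(18153 + 28961\right) + R = \left(18153 + 28961\right) + 0 = 47114 + 0 = 47114$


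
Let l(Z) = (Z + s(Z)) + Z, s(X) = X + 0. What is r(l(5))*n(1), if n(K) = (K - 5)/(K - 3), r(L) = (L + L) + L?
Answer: 90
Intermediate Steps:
s(X) = X
l(Z) = 3*Z (l(Z) = (Z + Z) + Z = 2*Z + Z = 3*Z)
r(L) = 3*L (r(L) = 2*L + L = 3*L)
n(K) = (-5 + K)/(-3 + K)
r(l(5))*n(1) = (3*(3*5))*((-5 + 1)/(-3 + 1)) = (3*15)*(-4/(-2)) = 45*(-1/2*(-4)) = 45*2 = 90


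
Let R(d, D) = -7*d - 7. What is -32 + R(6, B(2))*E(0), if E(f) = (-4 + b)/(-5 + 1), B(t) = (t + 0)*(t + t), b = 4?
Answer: -32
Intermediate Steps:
B(t) = 2*t² (B(t) = t*(2*t) = 2*t²)
E(f) = 0 (E(f) = (-4 + 4)/(-5 + 1) = 0/(-4) = 0*(-¼) = 0)
R(d, D) = -7 - 7*d
-32 + R(6, B(2))*E(0) = -32 + (-7 - 7*6)*0 = -32 + (-7 - 42)*0 = -32 - 49*0 = -32 + 0 = -32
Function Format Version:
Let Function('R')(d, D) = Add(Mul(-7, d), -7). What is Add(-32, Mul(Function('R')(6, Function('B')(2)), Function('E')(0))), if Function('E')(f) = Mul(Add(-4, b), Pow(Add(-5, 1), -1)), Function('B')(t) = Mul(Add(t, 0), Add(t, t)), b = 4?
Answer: -32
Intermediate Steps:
Function('B')(t) = Mul(2, Pow(t, 2)) (Function('B')(t) = Mul(t, Mul(2, t)) = Mul(2, Pow(t, 2)))
Function('E')(f) = 0 (Function('E')(f) = Mul(Add(-4, 4), Pow(Add(-5, 1), -1)) = Mul(0, Pow(-4, -1)) = Mul(0, Rational(-1, 4)) = 0)
Function('R')(d, D) = Add(-7, Mul(-7, d))
Add(-32, Mul(Function('R')(6, Function('B')(2)), Function('E')(0))) = Add(-32, Mul(Add(-7, Mul(-7, 6)), 0)) = Add(-32, Mul(Add(-7, -42), 0)) = Add(-32, Mul(-49, 0)) = Add(-32, 0) = -32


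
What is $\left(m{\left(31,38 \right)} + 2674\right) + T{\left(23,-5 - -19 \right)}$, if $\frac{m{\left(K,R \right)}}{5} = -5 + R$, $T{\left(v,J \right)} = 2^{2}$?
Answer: $2843$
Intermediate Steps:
$T{\left(v,J \right)} = 4$
$m{\left(K,R \right)} = -25 + 5 R$ ($m{\left(K,R \right)} = 5 \left(-5 + R\right) = -25 + 5 R$)
$\left(m{\left(31,38 \right)} + 2674\right) + T{\left(23,-5 - -19 \right)} = \left(\left(-25 + 5 \cdot 38\right) + 2674\right) + 4 = \left(\left(-25 + 190\right) + 2674\right) + 4 = \left(165 + 2674\right) + 4 = 2839 + 4 = 2843$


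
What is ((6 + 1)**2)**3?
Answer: 117649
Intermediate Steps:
((6 + 1)**2)**3 = (7**2)**3 = 49**3 = 117649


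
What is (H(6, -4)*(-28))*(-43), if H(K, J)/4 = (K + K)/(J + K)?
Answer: 28896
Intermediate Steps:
H(K, J) = 8*K/(J + K) (H(K, J) = 4*((K + K)/(J + K)) = 4*((2*K)/(J + K)) = 4*(2*K/(J + K)) = 8*K/(J + K))
(H(6, -4)*(-28))*(-43) = ((8*6/(-4 + 6))*(-28))*(-43) = ((8*6/2)*(-28))*(-43) = ((8*6*(1/2))*(-28))*(-43) = (24*(-28))*(-43) = -672*(-43) = 28896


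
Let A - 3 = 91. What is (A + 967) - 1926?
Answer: -865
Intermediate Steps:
A = 94 (A = 3 + 91 = 94)
(A + 967) - 1926 = (94 + 967) - 1926 = 1061 - 1926 = -865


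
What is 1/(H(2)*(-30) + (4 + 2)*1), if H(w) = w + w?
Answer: -1/114 ≈ -0.0087719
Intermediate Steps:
H(w) = 2*w
1/(H(2)*(-30) + (4 + 2)*1) = 1/((2*2)*(-30) + (4 + 2)*1) = 1/(4*(-30) + 6*1) = 1/(-120 + 6) = 1/(-114) = -1/114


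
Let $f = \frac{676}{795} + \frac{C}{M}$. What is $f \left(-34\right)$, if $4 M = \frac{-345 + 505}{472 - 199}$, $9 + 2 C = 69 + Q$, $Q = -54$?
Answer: $- \frac{2305693}{3180} \approx -725.06$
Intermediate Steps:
$C = 3$ ($C = - \frac{9}{2} + \frac{69 - 54}{2} = - \frac{9}{2} + \frac{1}{2} \cdot 15 = - \frac{9}{2} + \frac{15}{2} = 3$)
$M = \frac{40}{273}$ ($M = \frac{\left(-345 + 505\right) \frac{1}{472 - 199}}{4} = \frac{160 \cdot \frac{1}{273}}{4} = \frac{1}{4} \cdot \frac{160}{273} = \frac{40}{273} \approx 0.14652$)
$f = \frac{135629}{6360}$ ($f = \frac{676}{795} + \frac{3}{\frac{40}{273}} = 676 \cdot \frac{1}{795} + 3 \cdot \frac{273}{40} = \frac{676}{795} + \frac{819}{40} = \frac{135629}{6360} \approx 21.325$)
$f \left(-34\right) = \frac{135629}{6360} \left(-34\right) = - \frac{2305693}{3180}$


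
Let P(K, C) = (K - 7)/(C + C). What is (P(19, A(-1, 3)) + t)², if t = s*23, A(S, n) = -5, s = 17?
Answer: 3798601/25 ≈ 1.5194e+5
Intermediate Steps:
P(K, C) = (-7 + K)/(2*C) (P(K, C) = (-7 + K)/((2*C)) = (-7 + K)*(1/(2*C)) = (-7 + K)/(2*C))
t = 391 (t = 17*23 = 391)
(P(19, A(-1, 3)) + t)² = ((½)*(-7 + 19)/(-5) + 391)² = ((½)*(-⅕)*12 + 391)² = (-6/5 + 391)² = (1949/5)² = 3798601/25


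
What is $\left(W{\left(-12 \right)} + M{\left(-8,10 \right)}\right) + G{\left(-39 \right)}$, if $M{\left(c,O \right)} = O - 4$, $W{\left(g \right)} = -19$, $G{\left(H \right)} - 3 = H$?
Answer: $-49$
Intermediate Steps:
$G{\left(H \right)} = 3 + H$
$M{\left(c,O \right)} = -4 + O$
$\left(W{\left(-12 \right)} + M{\left(-8,10 \right)}\right) + G{\left(-39 \right)} = \left(-19 + \left(-4 + 10\right)\right) + \left(3 - 39\right) = \left(-19 + 6\right) - 36 = -13 - 36 = -49$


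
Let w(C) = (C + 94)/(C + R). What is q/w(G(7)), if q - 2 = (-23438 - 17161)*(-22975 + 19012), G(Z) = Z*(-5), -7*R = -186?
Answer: -160893839/7 ≈ -2.2985e+7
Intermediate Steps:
R = 186/7 (R = -⅐*(-186) = 186/7 ≈ 26.571)
G(Z) = -5*Z
w(C) = (94 + C)/(186/7 + C) (w(C) = (C + 94)/(C + 186/7) = (94 + C)/(186/7 + C))
q = 160893839 (q = 2 + (-23438 - 17161)*(-22975 + 19012) = 2 - 40599*(-3963) = 2 + 160893837 = 160893839)
q/w(G(7)) = 160893839/((7*(94 - 5*7)/(186 + 7*(-5*7)))) = 160893839/((7*(94 - 35)/(186 + 7*(-35)))) = 160893839/((7*59/(186 - 245))) = 160893839/((7*59/(-59))) = 160893839/((7*(-1/59)*59)) = 160893839/(-7) = 160893839*(-⅐) = -160893839/7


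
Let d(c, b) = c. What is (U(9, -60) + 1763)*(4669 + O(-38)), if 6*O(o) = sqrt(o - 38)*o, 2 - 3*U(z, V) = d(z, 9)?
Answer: 24661658/3 - 200716*I*sqrt(19)/9 ≈ 8.2206e+6 - 97211.0*I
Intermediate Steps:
U(z, V) = 2/3 - z/3
O(o) = o*sqrt(-38 + o)/6 (O(o) = (sqrt(o - 38)*o)/6 = (sqrt(-38 + o)*o)/6 = (o*sqrt(-38 + o))/6 = o*sqrt(-38 + o)/6)
(U(9, -60) + 1763)*(4669 + O(-38)) = ((2/3 - 1/3*9) + 1763)*(4669 + (1/6)*(-38)*sqrt(-38 - 38)) = ((2/3 - 3) + 1763)*(4669 + (1/6)*(-38)*sqrt(-76)) = (-7/3 + 1763)*(4669 + (1/6)*(-38)*(2*I*sqrt(19))) = 5282*(4669 - 38*I*sqrt(19)/3)/3 = 24661658/3 - 200716*I*sqrt(19)/9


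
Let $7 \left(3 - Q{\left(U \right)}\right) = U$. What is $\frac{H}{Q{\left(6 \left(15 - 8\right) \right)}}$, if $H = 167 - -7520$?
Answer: $- \frac{7687}{3} \approx -2562.3$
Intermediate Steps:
$Q{\left(U \right)} = 3 - \frac{U}{7}$
$H = 7687$ ($H = 167 + 7520 = 7687$)
$\frac{H}{Q{\left(6 \left(15 - 8\right) \right)}} = \frac{7687}{3 - \frac{6 \left(15 - 8\right)}{7}} = \frac{7687}{3 - \frac{6 \cdot 7}{7}} = \frac{7687}{3 - 6} = \frac{7687}{-3} = 7687 \left(- \frac{1}{3}\right) = - \frac{7687}{3}$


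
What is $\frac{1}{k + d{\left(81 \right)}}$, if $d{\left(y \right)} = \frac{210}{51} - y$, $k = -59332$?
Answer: $- \frac{17}{1009951} \approx -1.6832 \cdot 10^{-5}$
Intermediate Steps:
$d{\left(y \right)} = \frac{70}{17} - y$ ($d{\left(y \right)} = 210 \cdot \frac{1}{51} - y = \frac{70}{17} - y$)
$\frac{1}{k + d{\left(81 \right)}} = \frac{1}{-59332 + \left(\frac{70}{17} - 81\right)} = \frac{1}{-59332 - \frac{1307}{17}} = \frac{1}{- \frac{1009951}{17}} = - \frac{17}{1009951}$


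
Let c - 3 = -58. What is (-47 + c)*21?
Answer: -2142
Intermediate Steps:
c = -55 (c = 3 - 58 = -55)
(-47 + c)*21 = (-47 - 55)*21 = -102*21 = -2142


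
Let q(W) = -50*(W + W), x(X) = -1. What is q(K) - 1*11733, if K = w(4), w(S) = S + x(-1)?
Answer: -12033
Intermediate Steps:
w(S) = -1 + S (w(S) = S - 1 = -1 + S)
K = 3 (K = -1 + 4 = 3)
q(W) = -100*W
q(K) - 1*11733 = -100*3 - 1*11733 = -300 - 11733 = -12033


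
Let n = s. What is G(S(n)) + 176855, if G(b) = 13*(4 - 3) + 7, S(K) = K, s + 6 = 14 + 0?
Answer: 176875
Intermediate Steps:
s = 8 (s = -6 + (14 + 0) = -6 + 14 = 8)
n = 8
G(b) = 20 (G(b) = 13*1 + 7 = 13 + 7 = 20)
G(S(n)) + 176855 = 20 + 176855 = 176875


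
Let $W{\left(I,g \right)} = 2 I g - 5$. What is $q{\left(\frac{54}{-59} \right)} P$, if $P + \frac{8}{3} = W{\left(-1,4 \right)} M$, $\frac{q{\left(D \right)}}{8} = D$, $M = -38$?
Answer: $- \frac{212256}{59} \approx -3597.6$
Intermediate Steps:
$W{\left(I,g \right)} = -5 + 2 I g$ ($W{\left(I,g \right)} = 2 I g - 5 = -5 + 2 I g$)
$q{\left(D \right)} = 8 D$
$P = \frac{1474}{3}$ ($P = - \frac{8}{3} + \left(-5 + 2 \left(-1\right) 4\right) \left(-38\right) = - \frac{8}{3} + \left(-5 - 8\right) \left(-38\right) = - \frac{8}{3} - -494 = - \frac{8}{3} + 494 = \frac{1474}{3} \approx 491.33$)
$q{\left(\frac{54}{-59} \right)} P = 8 \frac{54}{-59} \cdot \frac{1474}{3} = 8 \cdot 54 \left(- \frac{1}{59}\right) \frac{1474}{3} = 8 \left(- \frac{54}{59}\right) \frac{1474}{3} = \left(- \frac{432}{59}\right) \frac{1474}{3} = - \frac{212256}{59}$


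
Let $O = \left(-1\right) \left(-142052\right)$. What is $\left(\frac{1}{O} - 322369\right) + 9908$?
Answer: $- \frac{44385709971}{142052} \approx -3.1246 \cdot 10^{5}$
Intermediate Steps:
$O = 142052$
$\left(\frac{1}{O} - 322369\right) + 9908 = \left(\frac{1}{142052} - 322369\right) + 9908 = - \frac{45793161187}{142052} + 9908 = - \frac{44385709971}{142052}$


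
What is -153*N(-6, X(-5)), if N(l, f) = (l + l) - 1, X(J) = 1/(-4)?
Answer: 1989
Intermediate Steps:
X(J) = -1/4
N(l, f) = -1 + 2*l (N(l, f) = 2*l - 1 = -1 + 2*l)
-153*N(-6, X(-5)) = -153*(-1 + 2*(-6)) = -153*(-1 - 12) = -153*(-13) = 1989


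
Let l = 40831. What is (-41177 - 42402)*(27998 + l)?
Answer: -5752658991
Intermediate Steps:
(-41177 - 42402)*(27998 + l) = (-41177 - 42402)*(27998 + 40831) = -83579*68829 = -5752658991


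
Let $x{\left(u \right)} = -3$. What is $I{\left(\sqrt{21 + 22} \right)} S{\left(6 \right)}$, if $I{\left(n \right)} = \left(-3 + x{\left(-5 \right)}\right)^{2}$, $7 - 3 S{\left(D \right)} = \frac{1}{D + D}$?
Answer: $83$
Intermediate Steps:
$S{\left(D \right)} = \frac{7}{3} - \frac{1}{6 D}$ ($S{\left(D \right)} = \frac{7}{3} - \frac{1}{3 \left(D + D\right)} = \frac{7}{3} - \frac{1}{3 \cdot 2 D} = \frac{7}{3} - \frac{\frac{1}{2} \frac{1}{D}}{3} = \frac{7}{3} - \frac{1}{6 D}$)
$I{\left(n \right)} = 36$ ($I{\left(n \right)} = \left(-3 - 3\right)^{2} = \left(-6\right)^{2} = 36$)
$I{\left(\sqrt{21 + 22} \right)} S{\left(6 \right)} = 36 \frac{-1 + 14 \cdot 6}{6 \cdot 6} = 36 \cdot \frac{1}{6} \cdot \frac{1}{6} \left(-1 + 84\right) = 36 \cdot \frac{1}{6} \cdot \frac{1}{6} \cdot 83 = 36 \cdot \frac{83}{36} = 83$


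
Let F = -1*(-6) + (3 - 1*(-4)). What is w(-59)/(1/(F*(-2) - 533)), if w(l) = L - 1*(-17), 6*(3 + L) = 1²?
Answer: -47515/6 ≈ -7919.2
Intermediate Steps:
L = -17/6 (L = -3 + (⅙)*1² = -3 + (⅙)*1 = -3 + ⅙ = -17/6 ≈ -2.8333)
F = 13 (F = 6 + (3 + 4) = 6 + 7 = 13)
w(l) = 85/6 (w(l) = -17/6 - 1*(-17) = -17/6 + 17 = 85/6)
w(-59)/(1/(F*(-2) - 533)) = 85/(6*(1/(13*(-2) - 533))) = 85/(6*(1/(-26 - 533))) = 85/(6*(1/(-559))) = 85/(6*(-1/559)) = (85/6)*(-559) = -47515/6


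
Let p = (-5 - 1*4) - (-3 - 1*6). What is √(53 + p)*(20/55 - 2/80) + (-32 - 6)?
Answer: -38 + 149*√53/440 ≈ -35.535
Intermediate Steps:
p = 0 (p = (-5 - 4) - (-3 - 6) = -9 - 1*(-9) = -9 + 9 = 0)
√(53 + p)*(20/55 - 2/80) + (-32 - 6) = √(53 + 0)*(20/55 - 2/80) + (-32 - 6) = √53*(20*(1/55) - 2*1/80) - 38 = √53*(4/11 - 1/40) - 38 = √53*(149/440) - 38 = 149*√53/440 - 38 = -38 + 149*√53/440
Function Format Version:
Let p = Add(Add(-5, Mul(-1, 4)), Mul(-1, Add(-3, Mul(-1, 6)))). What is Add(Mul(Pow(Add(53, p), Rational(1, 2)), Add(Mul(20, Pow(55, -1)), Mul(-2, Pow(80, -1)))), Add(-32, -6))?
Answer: Add(-38, Mul(Rational(149, 440), Pow(53, Rational(1, 2)))) ≈ -35.535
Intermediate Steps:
p = 0 (p = Add(Add(-5, -4), Mul(-1, Add(-3, -6))) = Add(-9, Mul(-1, -9)) = Add(-9, 9) = 0)
Add(Mul(Pow(Add(53, p), Rational(1, 2)), Add(Mul(20, Pow(55, -1)), Mul(-2, Pow(80, -1)))), Add(-32, -6)) = Add(Mul(Pow(Add(53, 0), Rational(1, 2)), Add(Mul(20, Pow(55, -1)), Mul(-2, Pow(80, -1)))), Add(-32, -6)) = Add(Mul(Pow(53, Rational(1, 2)), Add(Mul(20, Rational(1, 55)), Mul(-2, Rational(1, 80)))), -38) = Add(Mul(Pow(53, Rational(1, 2)), Add(Rational(4, 11), Rational(-1, 40))), -38) = Add(Mul(Pow(53, Rational(1, 2)), Rational(149, 440)), -38) = Add(Mul(Rational(149, 440), Pow(53, Rational(1, 2))), -38) = Add(-38, Mul(Rational(149, 440), Pow(53, Rational(1, 2))))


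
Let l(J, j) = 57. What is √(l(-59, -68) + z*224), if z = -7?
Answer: I*√1511 ≈ 38.872*I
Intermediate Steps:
√(l(-59, -68) + z*224) = √(57 - 7*224) = √(57 - 1568) = √(-1511) = I*√1511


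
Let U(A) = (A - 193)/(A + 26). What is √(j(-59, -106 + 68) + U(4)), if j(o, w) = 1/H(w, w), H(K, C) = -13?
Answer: I*√107770/130 ≈ 2.5253*I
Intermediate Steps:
j(o, w) = -1/13 (j(o, w) = 1/(-13) = -1/13)
U(A) = (-193 + A)/(26 + A)
√(j(-59, -106 + 68) + U(4)) = √(-1/13 + (-193 + 4)/(26 + 4)) = √(-1/13 - 189/30) = √(-1/13 + (1/30)*(-189)) = √(-1/13 - 63/10) = √(-829/130) = I*√107770/130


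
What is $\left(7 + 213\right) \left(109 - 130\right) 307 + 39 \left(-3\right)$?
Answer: $-1418457$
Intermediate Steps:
$\left(7 + 213\right) \left(109 - 130\right) 307 + 39 \left(-3\right) = 220 \left(-21\right) 307 - 117 = \left(-4620\right) 307 - 117 = -1418340 - 117 = -1418457$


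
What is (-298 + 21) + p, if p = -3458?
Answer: -3735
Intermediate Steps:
(-298 + 21) + p = (-298 + 21) - 3458 = -277 - 3458 = -3735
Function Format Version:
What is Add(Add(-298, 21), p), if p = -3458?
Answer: -3735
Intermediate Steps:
Add(Add(-298, 21), p) = Add(Add(-298, 21), -3458) = Add(-277, -3458) = -3735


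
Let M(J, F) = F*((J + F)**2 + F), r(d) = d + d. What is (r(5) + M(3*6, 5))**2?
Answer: 7182400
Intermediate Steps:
r(d) = 2*d
M(J, F) = F*(F + (F + J)**2) (M(J, F) = F*((F + J)**2 + F) = F*(F + (F + J)**2))
(r(5) + M(3*6, 5))**2 = (2*5 + 5*(5 + (5 + 3*6)**2))**2 = (10 + 5*(5 + (5 + 18)**2))**2 = (10 + 5*(5 + 23**2))**2 = (10 + 5*(5 + 529))**2 = (10 + 5*534)**2 = (10 + 2670)**2 = 2680**2 = 7182400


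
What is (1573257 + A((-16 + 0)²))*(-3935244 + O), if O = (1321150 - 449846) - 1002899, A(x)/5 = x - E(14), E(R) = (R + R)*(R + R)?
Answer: -6387446469663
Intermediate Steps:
E(R) = 4*R² (E(R) = (2*R)*(2*R) = 4*R²)
A(x) = -3920 + 5*x (A(x) = 5*(x - 4*14²) = 5*(x - 4*196) = 5*(x - 1*784) = 5*(x - 784) = 5*(-784 + x) = -3920 + 5*x)
O = -131595 (O = 871304 - 1002899 = -131595)
(1573257 + A((-16 + 0)²))*(-3935244 + O) = (1573257 + (-3920 + 5*(-16 + 0)²))*(-3935244 - 131595) = (1573257 + (-3920 + 5*(-16)²))*(-4066839) = (1573257 + (-3920 + 5*256))*(-4066839) = (1573257 + (-3920 + 1280))*(-4066839) = (1573257 - 2640)*(-4066839) = 1570617*(-4066839) = -6387446469663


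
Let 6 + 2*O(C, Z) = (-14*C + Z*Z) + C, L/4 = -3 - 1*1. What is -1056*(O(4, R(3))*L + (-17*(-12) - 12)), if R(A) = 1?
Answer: -684288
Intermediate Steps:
L = -16 (L = 4*(-3 - 1*1) = 4*(-3 - 1) = 4*(-4) = -16)
O(C, Z) = -3 + Z**2/2 - 13*C/2 (O(C, Z) = -3 + ((-14*C + Z*Z) + C)/2 = -3 + ((-14*C + Z**2) + C)/2 = -3 + ((Z**2 - 14*C) + C)/2 = -3 + (Z**2 - 13*C)/2 = -3 + (Z**2/2 - 13*C/2) = -3 + Z**2/2 - 13*C/2)
-1056*(O(4, R(3))*L + (-17*(-12) - 12)) = -1056*((-3 + (1/2)*1**2 - 13/2*4)*(-16) + (-17*(-12) - 12)) = -1056*((-3 + (1/2)*1 - 26)*(-16) + (204 - 12)) = -1056*((-3 + 1/2 - 26)*(-16) + 192) = -1056*(-57/2*(-16) + 192) = -1056*(456 + 192) = -1056*648 = -684288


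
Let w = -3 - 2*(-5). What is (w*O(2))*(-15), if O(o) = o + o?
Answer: -420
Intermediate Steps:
O(o) = 2*o
w = 7 (w = -3 + 10 = 7)
(w*O(2))*(-15) = (7*(2*2))*(-15) = (7*4)*(-15) = 28*(-15) = -420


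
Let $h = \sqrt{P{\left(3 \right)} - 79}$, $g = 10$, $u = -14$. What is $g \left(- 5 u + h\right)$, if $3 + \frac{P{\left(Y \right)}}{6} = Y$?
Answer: $700 + 10 i \sqrt{79} \approx 700.0 + 88.882 i$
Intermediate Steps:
$P{\left(Y \right)} = -18 + 6 Y$
$h = i \sqrt{79}$ ($h = \sqrt{\left(-18 + 6 \cdot 3\right) - 79} = \sqrt{\left(-18 + 18\right) - 79} = \sqrt{0 - 79} = \sqrt{-79} = i \sqrt{79} \approx 8.8882 i$)
$g \left(- 5 u + h\right) = 10 \left(\left(-5\right) \left(-14\right) + i \sqrt{79}\right) = 10 \left(70 + i \sqrt{79}\right) = 700 + 10 i \sqrt{79}$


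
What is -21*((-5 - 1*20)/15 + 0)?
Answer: 35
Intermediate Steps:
-21*((-5 - 1*20)/15 + 0) = -21*((-5 - 20)*(1/15) + 0) = -21*(-25*1/15 + 0) = -21*(-5/3 + 0) = -21*(-5/3) = 35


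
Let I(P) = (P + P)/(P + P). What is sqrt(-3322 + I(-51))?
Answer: 9*I*sqrt(41) ≈ 57.628*I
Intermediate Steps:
I(P) = 1 (I(P) = (2*P)/((2*P)) = (2*P)*(1/(2*P)) = 1)
sqrt(-3322 + I(-51)) = sqrt(-3322 + 1) = sqrt(-3321) = 9*I*sqrt(41)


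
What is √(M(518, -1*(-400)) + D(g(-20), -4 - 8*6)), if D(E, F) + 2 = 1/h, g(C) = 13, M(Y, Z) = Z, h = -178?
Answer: √12610054/178 ≈ 19.950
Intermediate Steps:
D(E, F) = -357/178 (D(E, F) = -2 + 1/(-178) = -2 - 1/178 = -357/178)
√(M(518, -1*(-400)) + D(g(-20), -4 - 8*6)) = √(-1*(-400) - 357/178) = √(400 - 357/178) = √(70843/178) = √12610054/178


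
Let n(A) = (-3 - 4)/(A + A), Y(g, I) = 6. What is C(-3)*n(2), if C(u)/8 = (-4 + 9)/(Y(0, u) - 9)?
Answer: 70/3 ≈ 23.333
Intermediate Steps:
n(A) = -7/(2*A) (n(A) = -7*1/(2*A) = -7/(2*A))
C(u) = -40/3 (C(u) = 8*((-4 + 9)/(6 - 9)) = 8*(5/(-3)) = 8*(5*(-⅓)) = 8*(-5/3) = -40/3)
C(-3)*n(2) = -(-140)/(3*2) = -40/3*(-7/4) = 70/3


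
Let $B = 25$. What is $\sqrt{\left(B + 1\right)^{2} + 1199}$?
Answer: $25 \sqrt{3} \approx 43.301$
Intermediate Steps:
$\sqrt{\left(B + 1\right)^{2} + 1199} = \sqrt{\left(25 + 1\right)^{2} + 1199} = \sqrt{26^{2} + 1199} = \sqrt{676 + 1199} = \sqrt{1875} = 25 \sqrt{3}$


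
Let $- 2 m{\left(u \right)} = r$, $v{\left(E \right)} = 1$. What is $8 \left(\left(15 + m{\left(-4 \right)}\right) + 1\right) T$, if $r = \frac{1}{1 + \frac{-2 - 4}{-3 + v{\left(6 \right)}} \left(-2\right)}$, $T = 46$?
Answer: $\frac{29624}{5} \approx 5924.8$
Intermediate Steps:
$r = - \frac{1}{5}$ ($r = \frac{1}{1 + \frac{-2 - 4}{-3 + 1} \left(-2\right)} = \frac{1}{1 + - \frac{6}{-2} \left(-2\right)} = \frac{1}{1 + \left(-6\right) \left(- \frac{1}{2}\right) \left(-2\right)} = \frac{1}{1 + 3 \left(-2\right)} = \frac{1}{1 - 6} = \frac{1}{-5} = - \frac{1}{5} \approx -0.2$)
$m{\left(u \right)} = \frac{1}{10}$ ($m{\left(u \right)} = \left(- \frac{1}{2}\right) \left(- \frac{1}{5}\right) = \frac{1}{10}$)
$8 \left(\left(15 + m{\left(-4 \right)}\right) + 1\right) T = 8 \left(\left(15 + \frac{1}{10}\right) + 1\right) 46 = 8 \left(\frac{151}{10} + 1\right) 46 = 8 \cdot \frac{161}{10} \cdot 46 = \frac{644}{5} \cdot 46 = \frac{29624}{5}$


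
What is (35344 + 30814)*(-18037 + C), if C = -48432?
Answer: -4397456102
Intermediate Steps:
(35344 + 30814)*(-18037 + C) = (35344 + 30814)*(-18037 - 48432) = 66158*(-66469) = -4397456102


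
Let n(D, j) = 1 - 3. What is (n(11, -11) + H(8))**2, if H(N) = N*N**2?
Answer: 260100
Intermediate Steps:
n(D, j) = -2
H(N) = N**3
(n(11, -11) + H(8))**2 = (-2 + 8**3)**2 = (-2 + 512)**2 = 510**2 = 260100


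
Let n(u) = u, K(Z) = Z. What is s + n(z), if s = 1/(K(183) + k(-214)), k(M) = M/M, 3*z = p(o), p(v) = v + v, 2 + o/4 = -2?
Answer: -5885/552 ≈ -10.661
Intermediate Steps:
o = -16 (o = -8 + 4*(-2) = -8 - 8 = -16)
p(v) = 2*v
z = -32/3 (z = (2*(-16))/3 = (1/3)*(-32) = -32/3 ≈ -10.667)
k(M) = 1
s = 1/184 (s = 1/(183 + 1) = 1/184 ≈ 0.0054348)
s + n(z) = 1/184 - 32/3 = -5885/552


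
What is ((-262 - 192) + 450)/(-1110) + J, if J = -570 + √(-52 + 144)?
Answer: -316348/555 + 2*√23 ≈ -560.40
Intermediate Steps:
J = -570 + 2*√23 (J = -570 + √92 = -570 + 2*√23 ≈ -560.41)
((-262 - 192) + 450)/(-1110) + J = ((-262 - 192) + 450)/(-1110) + (-570 + 2*√23) = (-454 + 450)*(-1/1110) + (-570 + 2*√23) = -4*(-1/1110) + (-570 + 2*√23) = 2/555 + (-570 + 2*√23) = -316348/555 + 2*√23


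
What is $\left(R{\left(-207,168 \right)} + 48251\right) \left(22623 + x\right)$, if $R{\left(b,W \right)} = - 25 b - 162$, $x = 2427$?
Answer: $1334263200$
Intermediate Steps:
$R{\left(b,W \right)} = -162 - 25 b$
$\left(R{\left(-207,168 \right)} + 48251\right) \left(22623 + x\right) = \left(\left(-162 - -5175\right) + 48251\right) \left(22623 + 2427\right) = \left(\left(-162 + 5175\right) + 48251\right) 25050 = \left(5013 + 48251\right) 25050 = 53264 \cdot 25050 = 1334263200$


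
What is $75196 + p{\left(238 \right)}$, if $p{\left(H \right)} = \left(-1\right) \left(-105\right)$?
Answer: $75301$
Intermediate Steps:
$p{\left(H \right)} = 105$
$75196 + p{\left(238 \right)} = 75196 + 105 = 75301$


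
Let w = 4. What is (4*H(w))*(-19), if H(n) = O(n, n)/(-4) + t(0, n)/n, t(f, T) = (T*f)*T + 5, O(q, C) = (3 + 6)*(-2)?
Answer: -437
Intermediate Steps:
O(q, C) = -18 (O(q, C) = 9*(-2) = -18)
t(f, T) = 5 + f*T**2 (t(f, T) = f*T**2 + 5 = 5 + f*T**2)
H(n) = 9/2 + 5/n (H(n) = -18/(-4) + (5 + 0*n**2)/n = -18*(-1/4) + (5 + 0)/n = 9/2 + 5/n)
(4*H(w))*(-19) = (4*(9/2 + 5/4))*(-19) = (4*(23/4))*(-19) = 23*(-19) = -437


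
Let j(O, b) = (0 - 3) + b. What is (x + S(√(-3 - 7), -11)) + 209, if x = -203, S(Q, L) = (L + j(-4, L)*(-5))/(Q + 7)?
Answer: 13 - I*√10 ≈ 13.0 - 3.1623*I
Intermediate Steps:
j(O, b) = -3 + b
S(Q, L) = (15 - 4*L)/(7 + Q) (S(Q, L) = (L + (-3 + L)*(-5))/(Q + 7) = (L + (15 - 5*L))/(7 + Q) = (15 - 4*L)/(7 + Q))
(x + S(√(-3 - 7), -11)) + 209 = (-203 + (15 - 4*(-11))/(7 + √(-3 - 7))) + 209 = (-203 + (15 + 44)/(7 + √(-10))) + 209 = (-203 + 59/(7 + I*√10)) + 209 = 6 + 59/(7 + I*√10)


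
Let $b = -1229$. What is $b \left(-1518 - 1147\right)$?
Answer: $3275285$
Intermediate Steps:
$b \left(-1518 - 1147\right) = - 1229 \left(-1518 - 1147\right) = \left(-1229\right) \left(-2665\right) = 3275285$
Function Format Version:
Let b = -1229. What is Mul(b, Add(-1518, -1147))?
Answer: 3275285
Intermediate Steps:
Mul(b, Add(-1518, -1147)) = Mul(-1229, Add(-1518, -1147)) = Mul(-1229, -2665) = 3275285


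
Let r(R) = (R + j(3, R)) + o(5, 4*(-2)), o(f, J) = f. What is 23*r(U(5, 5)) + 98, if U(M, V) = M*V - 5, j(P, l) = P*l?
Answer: 2053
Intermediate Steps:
U(M, V) = -5 + M*V
r(R) = 5 + 4*R (r(R) = (R + 3*R) + 5 = 4*R + 5 = 5 + 4*R)
23*r(U(5, 5)) + 98 = 23*(5 + 4*(-5 + 5*5)) + 98 = 23*(5 + 4*(-5 + 25)) + 98 = 23*(5 + 4*20) + 98 = 23*(5 + 80) + 98 = 23*85 + 98 = 1955 + 98 = 2053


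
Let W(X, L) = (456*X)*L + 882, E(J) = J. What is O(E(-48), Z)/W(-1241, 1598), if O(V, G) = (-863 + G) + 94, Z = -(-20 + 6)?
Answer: 755/904300926 ≈ 8.3490e-7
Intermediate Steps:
W(X, L) = 882 + 456*L*X (W(X, L) = 456*L*X + 882 = 882 + 456*L*X)
Z = 14 (Z = -1*(-14) = 14)
O(V, G) = -769 + G
O(E(-48), Z)/W(-1241, 1598) = (-769 + 14)/(882 + 456*1598*(-1241)) = -755/(882 - 904301808) = -755/(-904300926) = -755*(-1/904300926) = 755/904300926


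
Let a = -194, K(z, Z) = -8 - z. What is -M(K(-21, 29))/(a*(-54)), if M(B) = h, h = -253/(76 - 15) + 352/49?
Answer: -3025/10437588 ≈ -0.00028982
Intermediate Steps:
h = 9075/2989 (h = -253/61 + 352*(1/49) = -253*1/61 + 352/49 = -253/61 + 352/49 = 9075/2989 ≈ 3.0361)
M(B) = 9075/2989
-M(K(-21, 29))/(a*(-54)) = -9075/(2989*((-194*(-54)))) = -9075/(2989*10476) = -1*3025/10437588 = -3025/10437588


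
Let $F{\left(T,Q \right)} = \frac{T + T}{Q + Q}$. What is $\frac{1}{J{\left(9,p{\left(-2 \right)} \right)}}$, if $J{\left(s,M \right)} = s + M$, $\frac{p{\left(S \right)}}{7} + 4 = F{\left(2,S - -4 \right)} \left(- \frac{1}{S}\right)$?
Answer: $- \frac{2}{31} \approx -0.064516$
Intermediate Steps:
$F{\left(T,Q \right)} = \frac{T}{Q}$ ($F{\left(T,Q \right)} = \frac{2 T}{2 Q} = 2 T \frac{1}{2 Q} = \frac{T}{Q}$)
$p{\left(S \right)} = -28 - \frac{14}{S \left(4 + S\right)}$ ($p{\left(S \right)} = -28 + 7 \frac{2}{S - -4} \left(- \frac{1}{S}\right) = -28 + 7 \frac{2}{S + 4} \left(- \frac{1}{S}\right) = -28 + 7 \frac{2}{4 + S} \left(- \frac{1}{S}\right) = -28 + 7 \left(- \frac{2}{S \left(4 + S\right)}\right) = -28 - \frac{14}{S \left(4 + S\right)}$)
$J{\left(s,M \right)} = M + s$
$\frac{1}{J{\left(9,p{\left(-2 \right)} \right)}} = \frac{1}{\frac{14 \left(-1 - - 4 \left(4 - 2\right)\right)}{\left(-2\right) \left(4 - 2\right)} + 9} = \frac{1}{14 \left(- \frac{1}{2}\right) \frac{1}{2} \left(-1 - \left(-4\right) 2\right) + 9} = \frac{1}{14 \left(- \frac{1}{2}\right) \frac{1}{2} \left(-1 + 8\right) + 9} = \frac{1}{14 \left(- \frac{1}{2}\right) \frac{1}{2} \cdot 7 + 9} = \frac{1}{- \frac{49}{2} + 9} = \frac{1}{- \frac{31}{2}} = - \frac{2}{31}$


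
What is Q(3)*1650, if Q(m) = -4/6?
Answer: -1100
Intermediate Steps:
Q(m) = -⅔ (Q(m) = -4*⅙ = -⅔)
Q(3)*1650 = -⅔*1650 = -1100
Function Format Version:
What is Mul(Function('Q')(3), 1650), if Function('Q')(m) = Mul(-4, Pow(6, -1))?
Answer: -1100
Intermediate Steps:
Function('Q')(m) = Rational(-2, 3) (Function('Q')(m) = Mul(-4, Rational(1, 6)) = Rational(-2, 3))
Mul(Function('Q')(3), 1650) = Mul(Rational(-2, 3), 1650) = -1100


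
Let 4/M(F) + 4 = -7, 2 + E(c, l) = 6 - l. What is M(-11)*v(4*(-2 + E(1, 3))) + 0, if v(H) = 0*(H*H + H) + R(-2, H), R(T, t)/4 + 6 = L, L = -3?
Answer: 144/11 ≈ 13.091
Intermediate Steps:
E(c, l) = 4 - l (E(c, l) = -2 + (6 - l) = 4 - l)
M(F) = -4/11 (M(F) = 4/(-4 - 7) = 4/(-11) = 4*(-1/11) = -4/11)
R(T, t) = -36 (R(T, t) = -24 + 4*(-3) = -24 - 12 = -36)
v(H) = -36 (v(H) = 0*(H*H + H) - 36 = 0*(H² + H) - 36 = 0*(H + H²) - 36 = 0 - 36 = -36)
M(-11)*v(4*(-2 + E(1, 3))) + 0 = -4/11*(-36) + 0 = 144/11 + 0 = 144/11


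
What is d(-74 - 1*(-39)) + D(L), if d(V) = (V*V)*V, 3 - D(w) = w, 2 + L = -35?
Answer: -42835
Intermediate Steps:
L = -37 (L = -2 - 35 = -37)
D(w) = 3 - w
d(V) = V³ (d(V) = V²*V = V³)
d(-74 - 1*(-39)) + D(L) = (-74 - 1*(-39))³ + (3 - 1*(-37)) = (-74 + 39)³ + (3 + 37) = (-35)³ + 40 = -42875 + 40 = -42835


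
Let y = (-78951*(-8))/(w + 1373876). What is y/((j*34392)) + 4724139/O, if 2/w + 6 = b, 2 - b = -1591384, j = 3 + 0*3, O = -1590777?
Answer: -2466825269547217531799/830664548536703683827 ≈ -2.9697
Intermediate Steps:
j = 3 (j = 3 + 0 = 3)
b = 1591386 (b = 2 - 1*(-1591384) = 2 + 1591384 = 1591386)
w = 1/795690 (w = 2/(-6 + 1591386) = 2/1591380 = 2*(1/1591380) = 1/795690 ≈ 1.2568e-6)
y = 502564169520/1093179394441 (y = (-78951*(-8))/(1/795690 + 1373876) = 631608/(1093179394441/795690) = 631608*(795690/1093179394441) = 502564169520/1093179394441 ≈ 0.45973)
y/((j*34392)) + 4724139/O = 502564169520/(1093179394441*((3*34392))) + 4724139/(-1590777) = (502564169520/1093179394441)/103176 + 4724139*(-1/1590777) = (502564169520/1093179394441)*(1/103176) - 1574713/530259 = 6980057910/1566526072233953 - 1574713/530259 = -2466825269547217531799/830664548536703683827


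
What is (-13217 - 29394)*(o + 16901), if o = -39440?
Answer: 960409329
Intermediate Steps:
(-13217 - 29394)*(o + 16901) = (-13217 - 29394)*(-39440 + 16901) = -42611*(-22539) = 960409329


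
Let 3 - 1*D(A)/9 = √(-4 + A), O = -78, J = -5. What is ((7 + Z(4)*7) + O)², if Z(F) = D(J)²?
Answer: -104157395 + 1449252*I ≈ -1.0416e+8 + 1.4493e+6*I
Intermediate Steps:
D(A) = 27 - 9*√(-4 + A)
Z(F) = (27 - 27*I)² (Z(F) = (27 - 9*√(-4 - 5))² = (27 - 27*I)²)
((7 + Z(4)*7) + O)² = ((7 - 1458*I*7) - 78)² = ((7 - 10206*I) - 78)² = (-71 - 10206*I)²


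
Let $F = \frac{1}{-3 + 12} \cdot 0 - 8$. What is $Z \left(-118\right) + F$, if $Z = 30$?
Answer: $-3548$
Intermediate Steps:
$F = -8$ ($F = \frac{1}{9} \cdot 0 - 8 = 0 - 8 = -8$)
$Z \left(-118\right) + F = 30 \left(-118\right) - 8 = -3540 - 8 = -3548$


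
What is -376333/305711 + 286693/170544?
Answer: 125475233/278808432 ≈ 0.45004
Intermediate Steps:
-376333/305711 + 286693/170544 = -376333*1/305711 + 286693*(1/170544) = -376333/305711 + 26063/15504 = 125475233/278808432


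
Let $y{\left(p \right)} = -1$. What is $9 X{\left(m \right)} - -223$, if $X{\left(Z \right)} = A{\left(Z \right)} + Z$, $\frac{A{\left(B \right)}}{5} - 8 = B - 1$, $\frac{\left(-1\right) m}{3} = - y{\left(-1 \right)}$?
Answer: $376$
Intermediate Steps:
$m = -3$ ($m = - 3 \left(\left(-1\right) \left(-1\right)\right) = \left(-3\right) 1 = -3$)
$A{\left(B \right)} = 35 + 5 B$ ($A{\left(B \right)} = 40 + 5 \left(B - 1\right) = 40 + 5 \left(-1 + B\right) = 40 + \left(-5 + 5 B\right) = 35 + 5 B$)
$X{\left(Z \right)} = 35 + 6 Z$ ($X{\left(Z \right)} = \left(35 + 5 Z\right) + Z = 35 + 6 Z$)
$9 X{\left(m \right)} - -223 = 9 \left(35 + 6 \left(-3\right)\right) - -223 = 9 \left(35 - 18\right) + 223 = 9 \cdot 17 + 223 = 153 + 223 = 376$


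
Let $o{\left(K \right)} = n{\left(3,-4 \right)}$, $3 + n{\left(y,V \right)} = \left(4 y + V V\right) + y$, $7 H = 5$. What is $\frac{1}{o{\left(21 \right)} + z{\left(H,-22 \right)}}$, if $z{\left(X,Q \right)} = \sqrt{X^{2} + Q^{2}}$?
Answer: $\frac{1372}{14675} - \frac{7 \sqrt{23741}}{14675} \approx 0.019995$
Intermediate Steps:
$H = \frac{5}{7}$ ($H = \frac{1}{7} \cdot 5 = \frac{5}{7} \approx 0.71429$)
$n{\left(y,V \right)} = -3 + V^{2} + 5 y$ ($n{\left(y,V \right)} = -3 + \left(\left(4 y + V V\right) + y\right) = -3 + \left(\left(4 y + V^{2}\right) + y\right) = -3 + \left(\left(V^{2} + 4 y\right) + y\right) = -3 + \left(V^{2} + 5 y\right) = -3 + V^{2} + 5 y$)
$o{\left(K \right)} = 28$ ($o{\left(K \right)} = -3 + \left(-4\right)^{2} + 5 \cdot 3 = -3 + 16 + 15 = 28$)
$z{\left(X,Q \right)} = \sqrt{Q^{2} + X^{2}}$
$\frac{1}{o{\left(21 \right)} + z{\left(H,-22 \right)}} = \frac{1}{28 + \sqrt{\left(-22\right)^{2} + \left(\frac{5}{7}\right)^{2}}} = \frac{1}{28 + \sqrt{484 + \frac{25}{49}}} = \frac{1}{28 + \sqrt{\frac{23741}{49}}} = \frac{1}{28 + \frac{\sqrt{23741}}{7}}$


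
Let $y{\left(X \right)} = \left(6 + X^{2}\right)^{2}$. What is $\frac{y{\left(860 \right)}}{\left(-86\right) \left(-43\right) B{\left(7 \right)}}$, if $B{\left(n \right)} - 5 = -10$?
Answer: $- \frac{273508517618}{9245} \approx -2.9584 \cdot 10^{7}$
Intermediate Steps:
$B{\left(n \right)} = -5$ ($B{\left(n \right)} = 5 - 10 = -5$)
$\frac{y{\left(860 \right)}}{\left(-86\right) \left(-43\right) B{\left(7 \right)}} = \frac{\left(6 + 860^{2}\right)^{2}}{\left(-86\right) \left(-43\right) \left(-5\right)} = \frac{\left(6 + 739600\right)^{2}}{3698 \left(-5\right)} = \frac{739606^{2}}{-18490} = 547017035236 \left(- \frac{1}{18490}\right) = - \frac{273508517618}{9245}$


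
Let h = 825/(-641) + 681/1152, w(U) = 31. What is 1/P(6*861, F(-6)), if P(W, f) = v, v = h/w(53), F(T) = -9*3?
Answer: -7630464/171293 ≈ -44.546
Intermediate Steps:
F(T) = -27
h = -171293/246144 (h = 825*(-1/641) + 681*(1/1152) = -825/641 + 227/384 = -171293/246144 ≈ -0.69591)
v = -171293/7630464 (v = -171293/246144/31 = -171293/246144*1/31 = -171293/7630464 ≈ -0.022449)
P(W, f) = -171293/7630464
1/P(6*861, F(-6)) = 1/(-171293/7630464) = -7630464/171293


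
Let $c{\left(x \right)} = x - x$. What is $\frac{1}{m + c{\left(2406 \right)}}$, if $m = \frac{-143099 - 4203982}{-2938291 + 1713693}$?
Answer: $\frac{1224598}{4347081} \approx 0.28171$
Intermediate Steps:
$c{\left(x \right)} = 0$
$m = \frac{4347081}{1224598}$ ($m = - \frac{4347081}{-1224598} = \left(-4347081\right) \left(- \frac{1}{1224598}\right) = \frac{4347081}{1224598} \approx 3.5498$)
$\frac{1}{m + c{\left(2406 \right)}} = \frac{1}{\frac{4347081}{1224598} + 0} = \frac{1}{\frac{4347081}{1224598}} = \frac{1224598}{4347081}$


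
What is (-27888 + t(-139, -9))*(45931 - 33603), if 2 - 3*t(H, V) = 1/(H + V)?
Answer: -12720415650/37 ≈ -3.4380e+8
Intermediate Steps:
t(H, V) = ⅔ - 1/(3*(H + V))
(-27888 + t(-139, -9))*(45931 - 33603) = (-27888 + (-1 + 2*(-139) + 2*(-9))/(3*(-139 - 9)))*(45931 - 33603) = (-27888 + (⅓)*(-1 - 278 - 18)/(-148))*12328 = (-27888 + (⅓)*(-1/148)*(-297))*12328 = (-27888 + 99/148)*12328 = -4127325/148*12328 = -12720415650/37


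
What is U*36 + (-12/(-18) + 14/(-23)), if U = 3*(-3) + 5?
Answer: -9932/69 ≈ -143.94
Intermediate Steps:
U = -4 (U = -9 + 5 = -4)
U*36 + (-12/(-18) + 14/(-23)) = -4*36 + (-12/(-18) + 14/(-23)) = -144 + (-12*(-1/18) + 14*(-1/23)) = -144 + (⅔ - 14/23) = -144 + 4/69 = -9932/69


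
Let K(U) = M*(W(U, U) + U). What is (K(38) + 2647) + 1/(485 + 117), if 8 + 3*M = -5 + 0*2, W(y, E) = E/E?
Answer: 1491757/602 ≈ 2478.0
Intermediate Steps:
W(y, E) = 1
M = -13/3 (M = -8/3 + (-5 + 0*2)/3 = -8/3 + (-5 + 0)/3 = -8/3 + (⅓)*(-5) = -8/3 - 5/3 = -13/3 ≈ -4.3333)
K(U) = -13/3 - 13*U/3 (K(U) = -13*(1 + U)/3 = -13/3 - 13*U/3)
(K(38) + 2647) + 1/(485 + 117) = ((-13/3 - 13/3*38) + 2647) + 1/(485 + 117) = ((-13/3 - 494/3) + 2647) + 1/602 = (-169 + 2647) + 1/602 = 2478 + 1/602 = 1491757/602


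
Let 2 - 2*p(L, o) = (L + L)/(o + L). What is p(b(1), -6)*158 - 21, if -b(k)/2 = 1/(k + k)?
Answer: 801/7 ≈ 114.43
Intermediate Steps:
b(k) = -1/k (b(k) = -2/(k + k) = -2*1/(2*k) = -1/k)
p(L, o) = 1 - L/(L + o) (p(L, o) = 1 - (L + L)/(2*(o + L)) = 1 - 2*L/(2*(L + o)) = 1 - L/(L + o))
p(b(1), -6)*158 - 21 = -6/(-1/1 - 6)*158 - 21 = -6/(-1*1 - 6)*158 - 21 = -6/(-1 - 6)*158 - 21 = -6/(-7)*158 - 21 = -6*(-1/7)*158 - 21 = (6/7)*158 - 21 = 948/7 - 21 = 801/7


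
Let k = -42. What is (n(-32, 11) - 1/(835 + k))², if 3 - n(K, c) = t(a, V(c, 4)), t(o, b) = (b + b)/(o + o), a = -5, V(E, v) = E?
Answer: 424895769/15721225 ≈ 27.027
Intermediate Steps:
t(o, b) = b/o (t(o, b) = (2*b)/((2*o)) = (2*b)*(1/(2*o)) = b/o)
n(K, c) = 3 + c/5 (n(K, c) = 3 - c/(-5) = 3 - c*(-1)/5 = 3 - (-1)*c/5 = 3 + c/5)
(n(-32, 11) - 1/(835 + k))² = ((3 + (⅕)*11) - 1/(835 - 42))² = ((3 + 11/5) - 1/793)² = (26/5 - 1*1/793)² = (26/5 - 1/793)² = (20613/3965)² = 424895769/15721225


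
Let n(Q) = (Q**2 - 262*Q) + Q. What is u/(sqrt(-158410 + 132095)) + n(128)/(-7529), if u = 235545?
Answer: 17024/7529 - 47109*I*sqrt(26315)/5263 ≈ 2.2611 - 1452.0*I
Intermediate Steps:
n(Q) = Q**2 - 261*Q
u/(sqrt(-158410 + 132095)) + n(128)/(-7529) = 235545/(sqrt(-158410 + 132095)) + (128*(-261 + 128))/(-7529) = 235545/(sqrt(-26315)) + (128*(-133))*(-1/7529) = 235545/((I*sqrt(26315))) - 17024*(-1/7529) = 235545*(-I*sqrt(26315)/26315) + 17024/7529 = -47109*I*sqrt(26315)/5263 + 17024/7529 = 17024/7529 - 47109*I*sqrt(26315)/5263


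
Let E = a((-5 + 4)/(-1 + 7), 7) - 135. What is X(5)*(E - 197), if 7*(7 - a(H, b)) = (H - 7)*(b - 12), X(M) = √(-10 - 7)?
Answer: -13865*I*√17/42 ≈ -1361.1*I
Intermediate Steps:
X(M) = I*√17 (X(M) = √(-17) = I*√17)
a(H, b) = 7 - (-12 + b)*(-7 + H)/7 (a(H, b) = 7 - (H - 7)*(b - 12)/7 = 7 - (-7 + H)*(-12 + b)/7 = 7 - (-12 + b)*(-7 + H)/7)
E = -5591/42 (E = (-5 + 7 + 12*((-5 + 4)/(-1 + 7))/7 - ⅐*(-5 + 4)/(-1 + 7)*7) - 135 = (-5 + 7 + 12*(-1/6)/7 - ⅐*(-1/6)*7) - 135 = (-5 + 7 + 12*(-1*⅙)/7 - ⅐*(-1*⅙)*7) - 135 = (-5 + 7 + (12/7)*(-⅙) - ⅐*(-⅙)*7) - 135 = (-5 + 7 - 2/7 + ⅙) - 135 = 79/42 - 135 = -5591/42 ≈ -133.12)
X(5)*(E - 197) = (I*√17)*(-5591/42 - 197) = (I*√17)*(-13865/42) = -13865*I*√17/42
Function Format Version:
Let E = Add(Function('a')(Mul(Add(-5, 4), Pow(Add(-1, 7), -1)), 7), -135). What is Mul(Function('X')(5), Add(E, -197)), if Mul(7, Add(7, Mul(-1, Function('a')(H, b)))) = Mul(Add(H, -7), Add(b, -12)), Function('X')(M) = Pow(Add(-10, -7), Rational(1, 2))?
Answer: Mul(Rational(-13865, 42), I, Pow(17, Rational(1, 2))) ≈ Mul(-1361.1, I)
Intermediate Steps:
Function('X')(M) = Mul(I, Pow(17, Rational(1, 2))) (Function('X')(M) = Pow(-17, Rational(1, 2)) = Mul(I, Pow(17, Rational(1, 2))))
Function('a')(H, b) = Add(7, Mul(Rational(-1, 7), Add(-12, b), Add(-7, H))) (Function('a')(H, b) = Add(7, Mul(Rational(-1, 7), Mul(Add(H, -7), Add(b, -12)))) = Add(7, Mul(Rational(-1, 7), Mul(Add(-7, H), Add(-12, b)))) = Add(7, Mul(Rational(-1, 7), Mul(Add(-12, b), Add(-7, H)))) = Add(7, Mul(Rational(-1, 7), Add(-12, b), Add(-7, H))))
E = Rational(-5591, 42) (E = Add(Add(-5, 7, Mul(Rational(12, 7), Mul(Add(-5, 4), Pow(Add(-1, 7), -1))), Mul(Rational(-1, 7), Mul(Add(-5, 4), Pow(Add(-1, 7), -1)), 7)), -135) = Add(Add(-5, 7, Mul(Rational(12, 7), Mul(-1, Pow(6, -1))), Mul(Rational(-1, 7), Mul(-1, Pow(6, -1)), 7)), -135) = Add(Add(-5, 7, Mul(Rational(12, 7), Mul(-1, Rational(1, 6))), Mul(Rational(-1, 7), Mul(-1, Rational(1, 6)), 7)), -135) = Add(Add(-5, 7, Mul(Rational(12, 7), Rational(-1, 6)), Mul(Rational(-1, 7), Rational(-1, 6), 7)), -135) = Add(Add(-5, 7, Rational(-2, 7), Rational(1, 6)), -135) = Add(Rational(79, 42), -135) = Rational(-5591, 42) ≈ -133.12)
Mul(Function('X')(5), Add(E, -197)) = Mul(Mul(I, Pow(17, Rational(1, 2))), Add(Rational(-5591, 42), -197)) = Mul(Mul(I, Pow(17, Rational(1, 2))), Rational(-13865, 42)) = Mul(Rational(-13865, 42), I, Pow(17, Rational(1, 2)))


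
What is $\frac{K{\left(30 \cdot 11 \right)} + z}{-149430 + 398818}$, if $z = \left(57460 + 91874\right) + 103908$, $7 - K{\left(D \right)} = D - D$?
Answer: $\frac{253249}{249388} \approx 1.0155$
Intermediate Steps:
$K{\left(D \right)} = 7$ ($K{\left(D \right)} = 7 - \left(D - D\right) = 7 - 0 = 7 + 0 = 7$)
$z = 253242$ ($z = 149334 + 103908 = 253242$)
$\frac{K{\left(30 \cdot 11 \right)} + z}{-149430 + 398818} = \frac{7 + 253242}{-149430 + 398818} = \frac{253249}{249388}$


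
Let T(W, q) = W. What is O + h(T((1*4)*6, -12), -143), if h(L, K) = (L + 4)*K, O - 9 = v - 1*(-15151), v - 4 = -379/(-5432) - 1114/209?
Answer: 12663842043/1135288 ≈ 11155.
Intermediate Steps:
v = -1430885/1135288 (v = 4 + (-379/(-5432) - 1114/209) = 4 + (-379*(-1/5432) - 1114*1/209) = 4 + (379/5432 - 1114/209) = 4 - 5972037/1135288 = -1430885/1135288 ≈ -1.2604)
O = 17209535195/1135288 (O = 9 + (-1430885/1135288 - 1*(-15151)) = 9 + (-1430885/1135288 + 15151) = 9 + 17199317603/1135288 = 17209535195/1135288 ≈ 15159.)
h(L, K) = K*(4 + L) (h(L, K) = (4 + L)*K = K*(4 + L))
O + h(T((1*4)*6, -12), -143) = 17209535195/1135288 - 143*(4 + (1*4)*6) = 17209535195/1135288 - 143*(4 + 4*6) = 17209535195/1135288 - 143*(4 + 24) = 17209535195/1135288 - 143*28 = 17209535195/1135288 - 4004 = 12663842043/1135288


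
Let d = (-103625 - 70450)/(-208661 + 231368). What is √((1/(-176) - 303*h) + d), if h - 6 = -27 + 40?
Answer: I*√84473102747/3828 ≈ 75.925*I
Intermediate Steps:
d = -58025/7569 (d = -174075/22707 = -174075*1/22707 = -58025/7569 ≈ -7.6661)
h = 19 (h = 6 + (-27 + 40) = 6 + 13 = 19)
√((1/(-176) - 303*h) + d) = √((1/(-176) - 303*19) - 58025/7569) = √((-1/176 - 5757) - 58025/7569) = √(-1013233/176 - 58025/7569) = √(-7679372977/1332144) = I*√84473102747/3828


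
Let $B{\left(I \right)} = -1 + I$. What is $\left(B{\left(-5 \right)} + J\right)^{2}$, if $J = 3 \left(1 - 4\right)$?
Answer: $225$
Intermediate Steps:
$J = -9$ ($J = 3 \left(-3\right) = -9$)
$\left(B{\left(-5 \right)} + J\right)^{2} = \left(\left(-1 - 5\right) - 9\right)^{2} = \left(-6 - 9\right)^{2} = \left(-15\right)^{2} = 225$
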